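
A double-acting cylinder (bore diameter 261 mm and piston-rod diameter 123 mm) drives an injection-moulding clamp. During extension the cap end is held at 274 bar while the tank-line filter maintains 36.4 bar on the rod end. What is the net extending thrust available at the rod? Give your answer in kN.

Cap-side area A_cap = π/4 × (261 mm)² = 53500 mm^2
Rod-side annular area A_ann = π/4 × (261² − 123²) = 41620 mm^2
Net thrust = P_cap·A_cap − P_rod·A_ann = 1466 kN − 151.5 kN

F ≈ 1310 kN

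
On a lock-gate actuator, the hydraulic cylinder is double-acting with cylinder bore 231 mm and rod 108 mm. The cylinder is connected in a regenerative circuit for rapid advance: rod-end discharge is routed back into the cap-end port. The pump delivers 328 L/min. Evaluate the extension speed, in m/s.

In regeneration the rod-end outflow joins the pump flow into the cap end, so the net volume the pump must supply per unit advance equals the rod cross-section area.
Rod cross-section A_rod = π/4 × (108 mm)² = 9161 mm^2
v = Q_pump / A_rod

v ≈ 0.597 m/s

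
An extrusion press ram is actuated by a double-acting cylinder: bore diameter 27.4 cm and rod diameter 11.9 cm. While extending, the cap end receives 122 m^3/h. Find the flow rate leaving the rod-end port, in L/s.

Q_out ≈ 27.5 L/s

Cap-side area A_cap = π/4 × (27.4 cm)² = 589.6 cm^2
Rod-side annular area A_ann = π/4 × (27.4² − 11.9²) = 478.4 cm^2
Piston speed v = Q_in/A_cap; rod-end outflow Q_out = v × A_ann = Q_in × A_ann/A_cap.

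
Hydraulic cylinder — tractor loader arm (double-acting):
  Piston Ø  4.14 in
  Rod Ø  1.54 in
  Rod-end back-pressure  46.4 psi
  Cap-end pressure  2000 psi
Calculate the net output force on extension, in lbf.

Cap-side area A_cap = π/4 × (4.14 in)² = 13.46 in^2
Rod-side annular area A_ann = π/4 × (4.14² − 1.54²) = 11.60 in^2
Net thrust = P_cap·A_cap − P_rod·A_ann = 26920 lbf − 538.2 lbf

F ≈ 26400 lbf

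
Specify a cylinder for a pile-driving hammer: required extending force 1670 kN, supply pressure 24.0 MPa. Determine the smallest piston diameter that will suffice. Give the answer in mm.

D ≈ 298 mm

Extension force acts on the full piston face: F = P × (π/4)D².
D = √(4F / (πP)) = √(4 × 1670 kN / (π × 24.0 MPa))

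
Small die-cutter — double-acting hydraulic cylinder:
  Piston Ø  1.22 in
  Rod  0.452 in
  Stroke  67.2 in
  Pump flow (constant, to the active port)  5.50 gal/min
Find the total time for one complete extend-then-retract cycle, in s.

t ≈ 6.91 s

Cap-side area A_cap = π/4 × (1.22 in)² = 1.169 in^2
Rod-side annular area A_ann = π/4 × (1.22² − 0.452²) = 1.009 in^2
t_ext = A_cap·L/Q = 3.710 s
t_ret = A_ann·L/Q = 3.201 s
t_cycle = t_ext + t_ret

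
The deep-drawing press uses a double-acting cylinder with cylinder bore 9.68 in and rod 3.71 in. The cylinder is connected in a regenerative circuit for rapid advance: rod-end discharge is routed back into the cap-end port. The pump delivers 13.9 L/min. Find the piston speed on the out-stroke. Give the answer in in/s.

v ≈ 1.31 in/s

In regeneration the rod-end outflow joins the pump flow into the cap end, so the net volume the pump must supply per unit advance equals the rod cross-section area.
Rod cross-section A_rod = π/4 × (3.71 in)² = 10.81 in^2
v = Q_pump / A_rod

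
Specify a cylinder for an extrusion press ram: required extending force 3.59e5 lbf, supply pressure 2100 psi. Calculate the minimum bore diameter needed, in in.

Extension force acts on the full piston face: F = P × (π/4)D².
D = √(4F / (πP)) = √(4 × 3.59e5 lbf / (π × 2100 psi))

D ≈ 14.8 in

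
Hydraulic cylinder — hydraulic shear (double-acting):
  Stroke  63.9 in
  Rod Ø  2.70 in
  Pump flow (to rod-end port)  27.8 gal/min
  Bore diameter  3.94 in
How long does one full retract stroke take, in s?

t ≈ 3.86 s

Rod-side annular area A_ann = π/4 × (3.94² − 2.70²) = 6.467 in^2
Swept volume V = A × L; t = V / Q = A·L / Q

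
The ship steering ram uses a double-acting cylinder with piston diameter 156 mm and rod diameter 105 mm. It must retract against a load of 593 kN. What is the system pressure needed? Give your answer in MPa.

P ≈ 56.7 MPa

Rod-side annular area A_ann = π/4 × (156² − 105²) = 10450 mm^2
Retraction: pressure acts on the annular area.
P = F / A = 593 kN / A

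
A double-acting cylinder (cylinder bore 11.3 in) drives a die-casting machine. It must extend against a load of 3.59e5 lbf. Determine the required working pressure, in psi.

P ≈ 3580 psi

Cap-side area A_cap = π/4 × (11.3 in)² = 100.3 in^2
P = F / A = 3.59e5 lbf / A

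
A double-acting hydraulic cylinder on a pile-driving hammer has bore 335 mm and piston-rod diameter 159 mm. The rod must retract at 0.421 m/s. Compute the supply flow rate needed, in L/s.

Q ≈ 28.7 L/s

Rod-side annular area A_ann = π/4 × (335² − 159²) = 68290 mm^2
Q = A × v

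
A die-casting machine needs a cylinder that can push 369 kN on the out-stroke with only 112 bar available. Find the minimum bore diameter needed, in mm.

Extension force acts on the full piston face: F = P × (π/4)D².
D = √(4F / (πP)) = √(4 × 369 kN / (π × 112 bar))

D ≈ 205 mm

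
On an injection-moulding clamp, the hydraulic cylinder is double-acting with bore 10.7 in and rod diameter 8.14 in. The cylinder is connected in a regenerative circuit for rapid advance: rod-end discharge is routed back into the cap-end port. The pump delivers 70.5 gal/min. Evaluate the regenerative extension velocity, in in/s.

In regeneration the rod-end outflow joins the pump flow into the cap end, so the net volume the pump must supply per unit advance equals the rod cross-section area.
Rod cross-section A_rod = π/4 × (8.14 in)² = 52.04 in^2
v = Q_pump / A_rod

v ≈ 5.22 in/s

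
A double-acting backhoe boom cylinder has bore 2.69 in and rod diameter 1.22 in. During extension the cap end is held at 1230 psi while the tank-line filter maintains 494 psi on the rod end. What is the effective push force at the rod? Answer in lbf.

Cap-side area A_cap = π/4 × (2.69 in)² = 5.683 in^2
Rod-side annular area A_ann = π/4 × (2.69² − 1.22²) = 4.514 in^2
Net thrust = P_cap·A_cap − P_rod·A_ann = 6990 lbf − 2230 lbf

F ≈ 4760 lbf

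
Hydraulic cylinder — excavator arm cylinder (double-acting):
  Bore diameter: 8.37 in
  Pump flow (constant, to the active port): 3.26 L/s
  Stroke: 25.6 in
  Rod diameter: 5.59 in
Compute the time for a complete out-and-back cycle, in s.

Cap-side area A_cap = π/4 × (8.37 in)² = 55.02 in^2
Rod-side annular area A_ann = π/4 × (8.37² − 5.59²) = 30.48 in^2
t_ext = A_cap·L/Q = 7.081 s
t_ret = A_ann·L/Q = 3.922 s
t_cycle = t_ext + t_ret

t ≈ 11.0 s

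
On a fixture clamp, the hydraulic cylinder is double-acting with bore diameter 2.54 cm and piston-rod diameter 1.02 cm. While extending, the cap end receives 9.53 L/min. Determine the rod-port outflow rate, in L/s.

Cap-side area A_cap = π/4 × (2.54 cm)² = 5.067 cm^2
Rod-side annular area A_ann = π/4 × (2.54² − 1.02²) = 4.250 cm^2
Piston speed v = Q_in/A_cap; rod-end outflow Q_out = v × A_ann = Q_in × A_ann/A_cap.

Q_out ≈ 0.133 L/s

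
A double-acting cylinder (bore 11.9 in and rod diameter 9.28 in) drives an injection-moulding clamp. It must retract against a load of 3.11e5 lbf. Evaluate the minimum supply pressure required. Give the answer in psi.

P ≈ 7140 psi

Rod-side annular area A_ann = π/4 × (11.9² − 9.28²) = 43.58 in^2
Retraction: pressure acts on the annular area.
P = F / A = 3.11e5 lbf / A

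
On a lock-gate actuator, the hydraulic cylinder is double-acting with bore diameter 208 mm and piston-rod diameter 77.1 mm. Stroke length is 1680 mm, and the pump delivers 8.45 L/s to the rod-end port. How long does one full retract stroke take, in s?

Rod-side annular area A_ann = π/4 × (208² − 77.1²) = 29310 mm^2
Swept volume V = A × L; t = V / Q = A·L / Q

t ≈ 5.83 s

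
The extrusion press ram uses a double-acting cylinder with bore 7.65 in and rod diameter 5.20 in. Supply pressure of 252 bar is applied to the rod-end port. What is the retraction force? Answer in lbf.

F ≈ 90400 lbf

Rod-side annular area A_ann = π/4 × (7.65² − 5.20²) = 24.73 in^2
On retraction the pressure acts on the annular area (bore minus rod).
F = P × A_ann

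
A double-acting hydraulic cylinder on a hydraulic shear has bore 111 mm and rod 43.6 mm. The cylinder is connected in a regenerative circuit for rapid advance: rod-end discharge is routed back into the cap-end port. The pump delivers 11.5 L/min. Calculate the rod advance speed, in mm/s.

In regeneration the rod-end outflow joins the pump flow into the cap end, so the net volume the pump must supply per unit advance equals the rod cross-section area.
Rod cross-section A_rod = π/4 × (43.6 mm)² = 1493 mm^2
v = Q_pump / A_rod

v ≈ 128 mm/s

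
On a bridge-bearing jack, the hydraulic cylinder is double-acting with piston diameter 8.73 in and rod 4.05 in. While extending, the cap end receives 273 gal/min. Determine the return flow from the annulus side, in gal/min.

Q_out ≈ 214 gal/min

Cap-side area A_cap = π/4 × (8.73 in)² = 59.86 in^2
Rod-side annular area A_ann = π/4 × (8.73² − 4.05²) = 46.97 in^2
Piston speed v = Q_in/A_cap; rod-end outflow Q_out = v × A_ann = Q_in × A_ann/A_cap.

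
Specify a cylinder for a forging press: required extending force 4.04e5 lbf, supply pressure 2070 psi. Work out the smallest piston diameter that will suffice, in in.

D ≈ 15.8 in

Extension force acts on the full piston face: F = P × (π/4)D².
D = √(4F / (πP)) = √(4 × 4.04e5 lbf / (π × 2070 psi))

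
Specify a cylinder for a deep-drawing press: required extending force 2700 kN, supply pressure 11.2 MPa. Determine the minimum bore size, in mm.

Extension force acts on the full piston face: F = P × (π/4)D².
D = √(4F / (πP)) = √(4 × 2700 kN / (π × 11.2 MPa))

D ≈ 554 mm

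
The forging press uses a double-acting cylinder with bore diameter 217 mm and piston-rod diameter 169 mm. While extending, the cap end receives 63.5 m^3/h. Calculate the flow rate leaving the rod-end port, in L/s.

Cap-side area A_cap = π/4 × (217 mm)² = 36980 mm^2
Rod-side annular area A_ann = π/4 × (217² − 169²) = 14550 mm^2
Piston speed v = Q_in/A_cap; rod-end outflow Q_out = v × A_ann = Q_in × A_ann/A_cap.

Q_out ≈ 6.94 L/s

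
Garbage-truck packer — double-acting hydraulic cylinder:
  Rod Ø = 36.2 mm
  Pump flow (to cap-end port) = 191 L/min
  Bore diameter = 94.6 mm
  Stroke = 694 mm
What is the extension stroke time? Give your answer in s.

Cap-side area A_cap = π/4 × (94.6 mm)² = 7029 mm^2
Swept volume V = A × L; t = V / Q = A·L / Q

t ≈ 1.53 s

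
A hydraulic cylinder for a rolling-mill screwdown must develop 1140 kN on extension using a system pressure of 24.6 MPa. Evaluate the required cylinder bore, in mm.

Extension force acts on the full piston face: F = P × (π/4)D².
D = √(4F / (πP)) = √(4 × 1140 kN / (π × 24.6 MPa))

D ≈ 243 mm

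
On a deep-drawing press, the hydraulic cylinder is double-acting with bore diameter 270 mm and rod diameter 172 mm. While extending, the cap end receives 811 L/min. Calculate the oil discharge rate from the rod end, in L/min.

Cap-side area A_cap = π/4 × (270 mm)² = 57260 mm^2
Rod-side annular area A_ann = π/4 × (270² − 172²) = 34020 mm^2
Piston speed v = Q_in/A_cap; rod-end outflow Q_out = v × A_ann = Q_in × A_ann/A_cap.

Q_out ≈ 482 L/min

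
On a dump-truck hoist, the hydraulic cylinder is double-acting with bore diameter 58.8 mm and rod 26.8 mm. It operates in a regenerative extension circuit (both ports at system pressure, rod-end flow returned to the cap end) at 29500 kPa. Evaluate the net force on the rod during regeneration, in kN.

F ≈ 16.6 kN

With equal pressure on both faces, forces on the annular region cancel; the net push is pressure × rod cross-section.
Rod cross-section A_rod = π/4 × (26.8 mm)² = 564.1 mm^2
F = P × A_rod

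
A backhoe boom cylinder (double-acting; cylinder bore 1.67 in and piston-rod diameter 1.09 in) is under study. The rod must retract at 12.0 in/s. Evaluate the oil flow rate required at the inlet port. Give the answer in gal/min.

Rod-side annular area A_ann = π/4 × (1.67² − 1.09²) = 1.257 in^2
Q = A × v

Q ≈ 3.92 gal/min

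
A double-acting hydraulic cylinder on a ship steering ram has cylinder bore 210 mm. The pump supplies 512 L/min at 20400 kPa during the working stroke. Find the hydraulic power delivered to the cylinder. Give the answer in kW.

Hydraulic power = P × Q

W ≈ 174 kW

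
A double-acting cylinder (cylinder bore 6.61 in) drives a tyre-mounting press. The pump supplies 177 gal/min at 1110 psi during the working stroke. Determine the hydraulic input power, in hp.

Hydraulic power = P × Q

W ≈ 115 hp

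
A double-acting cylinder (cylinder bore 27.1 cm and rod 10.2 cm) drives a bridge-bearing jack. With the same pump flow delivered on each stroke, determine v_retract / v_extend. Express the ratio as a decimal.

Cap-side area A_cap = π/4 × (27.1 cm)² = 576.8 cm^2
Rod-side annular area A_ann = π/4 × (27.1² − 10.2²) = 495.1 cm^2
For equal Q, v ∝ 1/A, so v_ret/v_ext = A_cap/A_ann.

v_ret/v_ext ≈ 1.17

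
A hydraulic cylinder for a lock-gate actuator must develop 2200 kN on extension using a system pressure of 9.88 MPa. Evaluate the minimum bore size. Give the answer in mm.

D ≈ 532 mm

Extension force acts on the full piston face: F = P × (π/4)D².
D = √(4F / (πP)) = √(4 × 2200 kN / (π × 9.88 MPa))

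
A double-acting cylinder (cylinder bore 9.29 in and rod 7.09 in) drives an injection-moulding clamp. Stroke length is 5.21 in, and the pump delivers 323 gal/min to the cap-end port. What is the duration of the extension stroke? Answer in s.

t ≈ 0.284 s

Cap-side area A_cap = π/4 × (9.29 in)² = 67.78 in^2
Swept volume V = A × L; t = V / Q = A·L / Q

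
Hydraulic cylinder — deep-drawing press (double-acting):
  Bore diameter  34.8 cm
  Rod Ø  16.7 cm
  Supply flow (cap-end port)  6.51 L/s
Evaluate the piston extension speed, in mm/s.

v ≈ 68.4 mm/s

Cap-side area A_cap = π/4 × (34.8 cm)² = 951.1 cm^2
v = Q / A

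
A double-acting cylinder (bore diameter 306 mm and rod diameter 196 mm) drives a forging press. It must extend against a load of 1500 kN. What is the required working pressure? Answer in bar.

P ≈ 204 bar

Cap-side area A_cap = π/4 × (306 mm)² = 73540 mm^2
P = F / A = 1500 kN / A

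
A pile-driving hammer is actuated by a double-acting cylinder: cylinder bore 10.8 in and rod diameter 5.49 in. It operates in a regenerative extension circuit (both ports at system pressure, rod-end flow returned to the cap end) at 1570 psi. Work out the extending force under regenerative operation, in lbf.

With equal pressure on both faces, forces on the annular region cancel; the net push is pressure × rod cross-section.
Rod cross-section A_rod = π/4 × (5.49 in)² = 23.67 in^2
F = P × A_rod

F ≈ 37200 lbf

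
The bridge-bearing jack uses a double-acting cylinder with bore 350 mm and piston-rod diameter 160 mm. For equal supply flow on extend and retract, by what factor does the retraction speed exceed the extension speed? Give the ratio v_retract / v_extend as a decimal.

v_ret/v_ext ≈ 1.26

Cap-side area A_cap = π/4 × (350 mm)² = 96210 mm^2
Rod-side annular area A_ann = π/4 × (350² − 160²) = 76110 mm^2
For equal Q, v ∝ 1/A, so v_ret/v_ext = A_cap/A_ann.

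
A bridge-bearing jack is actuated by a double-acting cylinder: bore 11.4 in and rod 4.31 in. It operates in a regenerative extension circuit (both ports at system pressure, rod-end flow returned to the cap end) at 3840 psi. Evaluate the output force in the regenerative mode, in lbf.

With equal pressure on both faces, forces on the annular region cancel; the net push is pressure × rod cross-section.
Rod cross-section A_rod = π/4 × (4.31 in)² = 14.59 in^2
F = P × A_rod

F ≈ 56000 lbf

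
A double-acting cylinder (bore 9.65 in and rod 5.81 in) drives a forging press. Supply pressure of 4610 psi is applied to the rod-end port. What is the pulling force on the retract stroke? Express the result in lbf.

Rod-side annular area A_ann = π/4 × (9.65² − 5.81²) = 46.63 in^2
On retraction the pressure acts on the annular area (bore minus rod).
F = P × A_ann

F ≈ 2.15e5 lbf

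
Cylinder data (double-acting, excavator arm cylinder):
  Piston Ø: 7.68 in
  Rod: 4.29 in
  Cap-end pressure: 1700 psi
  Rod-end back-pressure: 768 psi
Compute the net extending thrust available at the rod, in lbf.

Cap-side area A_cap = π/4 × (7.68 in)² = 46.32 in^2
Rod-side annular area A_ann = π/4 × (7.68² − 4.29²) = 31.87 in^2
Net thrust = P_cap·A_cap − P_rod·A_ann = 78750 lbf − 24480 lbf

F ≈ 54300 lbf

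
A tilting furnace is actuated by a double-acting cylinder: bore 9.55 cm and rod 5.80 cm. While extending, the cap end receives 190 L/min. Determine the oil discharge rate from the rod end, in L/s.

Q_out ≈ 2.00 L/s

Cap-side area A_cap = π/4 × (9.55 cm)² = 71.63 cm^2
Rod-side annular area A_ann = π/4 × (9.55² − 5.80²) = 45.21 cm^2
Piston speed v = Q_in/A_cap; rod-end outflow Q_out = v × A_ann = Q_in × A_ann/A_cap.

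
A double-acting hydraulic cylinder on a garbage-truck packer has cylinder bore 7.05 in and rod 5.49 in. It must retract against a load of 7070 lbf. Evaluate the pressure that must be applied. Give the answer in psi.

P ≈ 460 psi

Rod-side annular area A_ann = π/4 × (7.05² − 5.49²) = 15.36 in^2
Retraction: pressure acts on the annular area.
P = F / A = 7070 lbf / A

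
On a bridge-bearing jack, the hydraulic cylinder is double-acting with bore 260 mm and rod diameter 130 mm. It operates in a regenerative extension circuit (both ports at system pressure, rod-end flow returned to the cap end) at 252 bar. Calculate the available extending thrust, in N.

With equal pressure on both faces, forces on the annular region cancel; the net push is pressure × rod cross-section.
Rod cross-section A_rod = π/4 × (130 mm)² = 13270 mm^2
F = P × A_rod

F ≈ 3.34e5 N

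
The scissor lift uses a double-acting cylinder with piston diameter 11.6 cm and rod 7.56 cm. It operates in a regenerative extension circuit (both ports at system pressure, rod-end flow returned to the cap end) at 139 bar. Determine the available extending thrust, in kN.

F ≈ 62.4 kN

With equal pressure on both faces, forces on the annular region cancel; the net push is pressure × rod cross-section.
Rod cross-section A_rod = π/4 × (7.56 cm)² = 44.89 cm^2
F = P × A_rod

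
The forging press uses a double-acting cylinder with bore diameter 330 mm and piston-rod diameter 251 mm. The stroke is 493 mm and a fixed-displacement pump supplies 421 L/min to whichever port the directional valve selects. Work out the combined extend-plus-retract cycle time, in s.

t ≈ 8.54 s

Cap-side area A_cap = π/4 × (330 mm)² = 85530 mm^2
Rod-side annular area A_ann = π/4 × (330² − 251²) = 36050 mm^2
t_ext = A_cap·L/Q = 6.009 s
t_ret = A_ann·L/Q = 2.533 s
t_cycle = t_ext + t_ret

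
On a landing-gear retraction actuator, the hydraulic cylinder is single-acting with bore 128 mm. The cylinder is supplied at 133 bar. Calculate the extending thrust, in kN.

Cap-side area A_cap = π/4 × (128 mm)² = 12870 mm^2
F = P × A_cap = 133 bar × A_cap

F ≈ 171 kN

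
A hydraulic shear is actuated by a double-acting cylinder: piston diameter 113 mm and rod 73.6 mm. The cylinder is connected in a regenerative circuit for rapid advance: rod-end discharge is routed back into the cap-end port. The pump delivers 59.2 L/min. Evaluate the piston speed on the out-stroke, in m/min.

In regeneration the rod-end outflow joins the pump flow into the cap end, so the net volume the pump must supply per unit advance equals the rod cross-section area.
Rod cross-section A_rod = π/4 × (73.6 mm)² = 4254 mm^2
v = Q_pump / A_rod

v ≈ 13.9 m/min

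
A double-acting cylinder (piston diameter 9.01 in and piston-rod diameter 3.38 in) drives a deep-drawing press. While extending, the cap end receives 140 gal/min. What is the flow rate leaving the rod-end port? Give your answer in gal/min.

Cap-side area A_cap = π/4 × (9.01 in)² = 63.76 in^2
Rod-side annular area A_ann = π/4 × (9.01² − 3.38²) = 54.79 in^2
Piston speed v = Q_in/A_cap; rod-end outflow Q_out = v × A_ann = Q_in × A_ann/A_cap.

Q_out ≈ 120 gal/min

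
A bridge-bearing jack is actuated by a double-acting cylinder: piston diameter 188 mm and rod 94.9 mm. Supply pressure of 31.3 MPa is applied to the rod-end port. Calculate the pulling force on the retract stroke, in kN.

F ≈ 647 kN

Rod-side annular area A_ann = π/4 × (188² − 94.9²) = 20690 mm^2
On retraction the pressure acts on the annular area (bore minus rod).
F = P × A_ann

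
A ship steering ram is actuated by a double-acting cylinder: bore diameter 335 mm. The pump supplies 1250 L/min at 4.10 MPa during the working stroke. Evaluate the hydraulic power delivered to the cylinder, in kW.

Hydraulic power = P × Q

W ≈ 85.4 kW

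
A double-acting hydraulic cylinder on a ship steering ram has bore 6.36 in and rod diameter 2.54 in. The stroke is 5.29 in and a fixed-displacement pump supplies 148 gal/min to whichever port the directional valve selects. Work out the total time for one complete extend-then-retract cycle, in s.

Cap-side area A_cap = π/4 × (6.36 in)² = 31.77 in^2
Rod-side annular area A_ann = π/4 × (6.36² − 2.54²) = 26.70 in^2
t_ext = A_cap·L/Q = 0.2949 s
t_ret = A_ann·L/Q = 0.2479 s
t_cycle = t_ext + t_ret

t ≈ 0.543 s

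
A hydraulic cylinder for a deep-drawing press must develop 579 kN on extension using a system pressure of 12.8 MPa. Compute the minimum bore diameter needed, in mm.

D ≈ 240 mm

Extension force acts on the full piston face: F = P × (π/4)D².
D = √(4F / (πP)) = √(4 × 579 kN / (π × 12.8 MPa))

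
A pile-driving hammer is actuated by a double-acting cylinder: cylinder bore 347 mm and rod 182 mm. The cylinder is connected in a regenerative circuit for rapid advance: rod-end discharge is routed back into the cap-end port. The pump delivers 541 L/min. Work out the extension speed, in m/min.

v ≈ 20.8 m/min

In regeneration the rod-end outflow joins the pump flow into the cap end, so the net volume the pump must supply per unit advance equals the rod cross-section area.
Rod cross-section A_rod = π/4 × (182 mm)² = 26020 mm^2
v = Q_pump / A_rod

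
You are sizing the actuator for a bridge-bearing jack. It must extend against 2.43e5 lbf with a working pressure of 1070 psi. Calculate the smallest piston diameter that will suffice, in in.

D ≈ 17.0 in

Extension force acts on the full piston face: F = P × (π/4)D².
D = √(4F / (πP)) = √(4 × 2.43e5 lbf / (π × 1070 psi))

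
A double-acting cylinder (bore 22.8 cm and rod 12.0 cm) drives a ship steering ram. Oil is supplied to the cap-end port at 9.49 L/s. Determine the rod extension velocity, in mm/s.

v ≈ 232 mm/s

Cap-side area A_cap = π/4 × (22.8 cm)² = 408.3 cm^2
v = Q / A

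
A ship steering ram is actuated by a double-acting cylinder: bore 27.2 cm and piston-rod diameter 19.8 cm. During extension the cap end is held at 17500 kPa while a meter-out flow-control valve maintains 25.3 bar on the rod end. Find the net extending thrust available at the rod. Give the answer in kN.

Cap-side area A_cap = π/4 × (27.2 cm)² = 581.1 cm^2
Rod-side annular area A_ann = π/4 × (27.2² − 19.8²) = 273.2 cm^2
Net thrust = P_cap·A_cap − P_rod·A_ann = 1017 kN − 69.11 kN

F ≈ 948 kN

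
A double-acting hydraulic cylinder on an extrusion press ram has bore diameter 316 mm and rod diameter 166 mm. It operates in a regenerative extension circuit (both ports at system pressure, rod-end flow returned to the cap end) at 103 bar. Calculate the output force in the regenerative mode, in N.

With equal pressure on both faces, forces on the annular region cancel; the net push is pressure × rod cross-section.
Rod cross-section A_rod = π/4 × (166 mm)² = 21640 mm^2
F = P × A_rod

F ≈ 2.23e5 N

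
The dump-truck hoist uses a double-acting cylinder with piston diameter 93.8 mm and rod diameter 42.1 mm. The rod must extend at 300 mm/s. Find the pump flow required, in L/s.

Q ≈ 2.07 L/s

Cap-side area A_cap = π/4 × (93.8 mm)² = 6910 mm^2
Q = A × v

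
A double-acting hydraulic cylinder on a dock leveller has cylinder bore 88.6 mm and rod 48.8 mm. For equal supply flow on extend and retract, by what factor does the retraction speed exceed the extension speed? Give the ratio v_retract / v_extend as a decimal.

Cap-side area A_cap = π/4 × (88.6 mm)² = 6165 mm^2
Rod-side annular area A_ann = π/4 × (88.6² − 48.8²) = 4295 mm^2
For equal Q, v ∝ 1/A, so v_ret/v_ext = A_cap/A_ann.

v_ret/v_ext ≈ 1.44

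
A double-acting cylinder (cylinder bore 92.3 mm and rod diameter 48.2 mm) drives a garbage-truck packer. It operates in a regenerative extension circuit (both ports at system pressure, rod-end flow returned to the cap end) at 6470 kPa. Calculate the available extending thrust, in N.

With equal pressure on both faces, forces on the annular region cancel; the net push is pressure × rod cross-section.
Rod cross-section A_rod = π/4 × (48.2 mm)² = 1825 mm^2
F = P × A_rod

F ≈ 11800 N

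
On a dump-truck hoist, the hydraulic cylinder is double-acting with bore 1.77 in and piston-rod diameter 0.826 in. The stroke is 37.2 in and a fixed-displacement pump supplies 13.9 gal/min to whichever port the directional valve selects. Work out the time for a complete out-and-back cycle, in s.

t ≈ 3.05 s

Cap-side area A_cap = π/4 × (1.77 in)² = 2.461 in^2
Rod-side annular area A_ann = π/4 × (1.77² − 0.826²) = 1.925 in^2
t_ext = A_cap·L/Q = 1.710 s
t_ret = A_ann·L/Q = 1.338 s
t_cycle = t_ext + t_ret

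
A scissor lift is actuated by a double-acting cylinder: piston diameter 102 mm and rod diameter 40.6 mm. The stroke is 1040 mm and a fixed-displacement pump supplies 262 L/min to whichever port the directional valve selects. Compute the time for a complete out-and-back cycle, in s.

t ≈ 3.58 s

Cap-side area A_cap = π/4 × (102 mm)² = 8171 mm^2
Rod-side annular area A_ann = π/4 × (102² − 40.6²) = 6877 mm^2
t_ext = A_cap·L/Q = 1.946 s
t_ret = A_ann·L/Q = 1.638 s
t_cycle = t_ext + t_ret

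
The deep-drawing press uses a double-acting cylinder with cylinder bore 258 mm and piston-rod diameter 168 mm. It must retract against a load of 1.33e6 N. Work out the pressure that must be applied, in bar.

P ≈ 442 bar

Rod-side annular area A_ann = π/4 × (258² − 168²) = 30110 mm^2
Retraction: pressure acts on the annular area.
P = F / A = 1.33e6 N / A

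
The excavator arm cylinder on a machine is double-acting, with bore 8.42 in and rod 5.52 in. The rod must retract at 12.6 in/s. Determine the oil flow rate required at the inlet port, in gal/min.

Rod-side annular area A_ann = π/4 × (8.42² − 5.52²) = 31.75 in^2
Q = A × v

Q ≈ 104 gal/min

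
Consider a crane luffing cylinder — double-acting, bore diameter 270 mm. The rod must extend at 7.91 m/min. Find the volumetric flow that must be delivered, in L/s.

Q ≈ 7.55 L/s

Cap-side area A_cap = π/4 × (270 mm)² = 57260 mm^2
Q = A × v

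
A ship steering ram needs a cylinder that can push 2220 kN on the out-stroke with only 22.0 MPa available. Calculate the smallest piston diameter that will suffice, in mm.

Extension force acts on the full piston face: F = P × (π/4)D².
D = √(4F / (πP)) = √(4 × 2220 kN / (π × 22.0 MPa))

D ≈ 358 mm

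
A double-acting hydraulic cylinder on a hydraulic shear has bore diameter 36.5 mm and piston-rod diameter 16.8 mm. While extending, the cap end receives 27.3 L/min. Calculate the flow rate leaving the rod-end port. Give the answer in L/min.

Q_out ≈ 21.5 L/min

Cap-side area A_cap = π/4 × (36.5 mm)² = 1046 mm^2
Rod-side annular area A_ann = π/4 × (36.5² − 16.8²) = 824.7 mm^2
Piston speed v = Q_in/A_cap; rod-end outflow Q_out = v × A_ann = Q_in × A_ann/A_cap.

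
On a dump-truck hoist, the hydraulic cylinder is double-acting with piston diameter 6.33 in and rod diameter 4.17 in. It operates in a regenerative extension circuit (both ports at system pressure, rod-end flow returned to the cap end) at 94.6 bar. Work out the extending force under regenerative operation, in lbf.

With equal pressure on both faces, forces on the annular region cancel; the net push is pressure × rod cross-section.
Rod cross-section A_rod = π/4 × (4.17 in)² = 13.66 in^2
F = P × A_rod

F ≈ 18700 lbf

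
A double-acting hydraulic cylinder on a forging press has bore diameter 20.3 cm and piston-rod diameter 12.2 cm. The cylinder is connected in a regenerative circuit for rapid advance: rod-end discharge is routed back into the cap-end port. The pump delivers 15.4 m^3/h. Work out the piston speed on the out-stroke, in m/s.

v ≈ 0.366 m/s

In regeneration the rod-end outflow joins the pump flow into the cap end, so the net volume the pump must supply per unit advance equals the rod cross-section area.
Rod cross-section A_rod = π/4 × (12.2 cm)² = 116.9 cm^2
v = Q_pump / A_rod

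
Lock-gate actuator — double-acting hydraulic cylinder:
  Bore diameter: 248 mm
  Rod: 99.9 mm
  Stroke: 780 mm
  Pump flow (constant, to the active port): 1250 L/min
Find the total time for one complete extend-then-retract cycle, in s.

Cap-side area A_cap = π/4 × (248 mm)² = 48310 mm^2
Rod-side annular area A_ann = π/4 × (248² − 99.9²) = 40470 mm^2
t_ext = A_cap·L/Q = 1.809 s
t_ret = A_ann·L/Q = 1.515 s
t_cycle = t_ext + t_ret

t ≈ 3.32 s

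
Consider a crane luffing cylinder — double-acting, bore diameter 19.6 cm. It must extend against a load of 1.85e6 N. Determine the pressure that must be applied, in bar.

P ≈ 613 bar

Cap-side area A_cap = π/4 × (19.6 cm)² = 301.7 cm^2
P = F / A = 1.85e6 N / A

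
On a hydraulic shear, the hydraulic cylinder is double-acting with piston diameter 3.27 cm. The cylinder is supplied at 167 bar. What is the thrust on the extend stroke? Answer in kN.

F ≈ 14.0 kN

Cap-side area A_cap = π/4 × (3.27 cm)² = 8.398 cm^2
F = P × A_cap = 167 bar × A_cap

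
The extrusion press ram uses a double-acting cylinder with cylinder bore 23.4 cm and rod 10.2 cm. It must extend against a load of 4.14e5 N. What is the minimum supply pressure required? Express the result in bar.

P ≈ 96.3 bar

Cap-side area A_cap = π/4 × (23.4 cm)² = 430.1 cm^2
P = F / A = 4.14e5 N / A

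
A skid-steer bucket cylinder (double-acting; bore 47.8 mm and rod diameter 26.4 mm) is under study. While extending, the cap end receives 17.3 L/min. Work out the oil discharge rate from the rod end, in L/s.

Q_out ≈ 0.200 L/s

Cap-side area A_cap = π/4 × (47.8 mm)² = 1795 mm^2
Rod-side annular area A_ann = π/4 × (47.8² − 26.4²) = 1247 mm^2
Piston speed v = Q_in/A_cap; rod-end outflow Q_out = v × A_ann = Q_in × A_ann/A_cap.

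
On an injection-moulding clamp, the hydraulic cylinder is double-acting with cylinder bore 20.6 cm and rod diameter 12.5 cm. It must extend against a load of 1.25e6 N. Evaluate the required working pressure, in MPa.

Cap-side area A_cap = π/4 × (20.6 cm)² = 333.3 cm^2
P = F / A = 1.25e6 N / A

P ≈ 37.5 MPa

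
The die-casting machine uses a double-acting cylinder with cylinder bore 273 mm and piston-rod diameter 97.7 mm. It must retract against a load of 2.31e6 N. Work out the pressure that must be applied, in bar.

Rod-side annular area A_ann = π/4 × (273² − 97.7²) = 51040 mm^2
Retraction: pressure acts on the annular area.
P = F / A = 2.31e6 N / A

P ≈ 453 bar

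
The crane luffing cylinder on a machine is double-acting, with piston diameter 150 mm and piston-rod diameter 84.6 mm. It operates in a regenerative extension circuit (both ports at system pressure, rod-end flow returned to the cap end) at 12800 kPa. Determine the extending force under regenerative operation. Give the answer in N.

With equal pressure on both faces, forces on the annular region cancel; the net push is pressure × rod cross-section.
Rod cross-section A_rod = π/4 × (84.6 mm)² = 5621 mm^2
F = P × A_rod

F ≈ 72000 N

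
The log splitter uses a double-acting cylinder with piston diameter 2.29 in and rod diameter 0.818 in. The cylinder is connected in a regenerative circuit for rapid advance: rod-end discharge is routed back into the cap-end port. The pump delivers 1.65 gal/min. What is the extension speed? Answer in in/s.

v ≈ 12.1 in/s

In regeneration the rod-end outflow joins the pump flow into the cap end, so the net volume the pump must supply per unit advance equals the rod cross-section area.
Rod cross-section A_rod = π/4 × (0.818 in)² = 0.5255 in^2
v = Q_pump / A_rod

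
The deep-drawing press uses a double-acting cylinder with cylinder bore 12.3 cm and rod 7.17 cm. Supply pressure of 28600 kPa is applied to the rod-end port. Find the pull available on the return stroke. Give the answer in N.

F ≈ 2.24e5 N

Rod-side annular area A_ann = π/4 × (12.3² − 7.17²) = 78.45 cm^2
On retraction the pressure acts on the annular area (bore minus rod).
F = P × A_ann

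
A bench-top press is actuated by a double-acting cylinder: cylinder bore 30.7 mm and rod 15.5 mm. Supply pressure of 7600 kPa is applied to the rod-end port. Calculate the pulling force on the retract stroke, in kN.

F ≈ 4.19 kN

Rod-side annular area A_ann = π/4 × (30.7² − 15.5²) = 551.5 mm^2
On retraction the pressure acts on the annular area (bore minus rod).
F = P × A_ann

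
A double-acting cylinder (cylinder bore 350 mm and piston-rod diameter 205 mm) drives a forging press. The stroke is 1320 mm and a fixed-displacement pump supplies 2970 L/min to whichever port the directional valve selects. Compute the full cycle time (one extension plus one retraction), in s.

Cap-side area A_cap = π/4 × (350 mm)² = 96210 mm^2
Rod-side annular area A_ann = π/4 × (350² − 205²) = 63200 mm^2
t_ext = A_cap·L/Q = 2.566 s
t_ret = A_ann·L/Q = 1.685 s
t_cycle = t_ext + t_ret

t ≈ 4.25 s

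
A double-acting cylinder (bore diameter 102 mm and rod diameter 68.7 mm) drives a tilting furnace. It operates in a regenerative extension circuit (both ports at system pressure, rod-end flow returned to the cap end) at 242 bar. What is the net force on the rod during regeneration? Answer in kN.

With equal pressure on both faces, forces on the annular region cancel; the net push is pressure × rod cross-section.
Rod cross-section A_rod = π/4 × (68.7 mm)² = 3707 mm^2
F = P × A_rod

F ≈ 89.7 kN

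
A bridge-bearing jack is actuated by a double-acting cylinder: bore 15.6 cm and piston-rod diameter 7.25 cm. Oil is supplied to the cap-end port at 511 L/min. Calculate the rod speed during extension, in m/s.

Cap-side area A_cap = π/4 × (15.6 cm)² = 191.1 cm^2
v = Q / A

v ≈ 0.446 m/s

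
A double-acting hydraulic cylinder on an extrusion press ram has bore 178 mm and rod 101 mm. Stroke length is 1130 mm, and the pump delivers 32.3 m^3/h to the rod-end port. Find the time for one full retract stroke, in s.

Rod-side annular area A_ann = π/4 × (178² − 101²) = 16870 mm^2
Swept volume V = A × L; t = V / Q = A·L / Q

t ≈ 2.13 s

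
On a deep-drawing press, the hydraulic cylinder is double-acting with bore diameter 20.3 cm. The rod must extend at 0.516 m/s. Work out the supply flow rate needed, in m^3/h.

Cap-side area A_cap = π/4 × (20.3 cm)² = 323.7 cm^2
Q = A × v

Q ≈ 60.1 m^3/h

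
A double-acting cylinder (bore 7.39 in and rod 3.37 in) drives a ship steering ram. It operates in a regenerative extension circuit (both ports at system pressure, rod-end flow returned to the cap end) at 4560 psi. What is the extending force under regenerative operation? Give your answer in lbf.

With equal pressure on both faces, forces on the annular region cancel; the net push is pressure × rod cross-section.
Rod cross-section A_rod = π/4 × (3.37 in)² = 8.920 in^2
F = P × A_rod

F ≈ 40700 lbf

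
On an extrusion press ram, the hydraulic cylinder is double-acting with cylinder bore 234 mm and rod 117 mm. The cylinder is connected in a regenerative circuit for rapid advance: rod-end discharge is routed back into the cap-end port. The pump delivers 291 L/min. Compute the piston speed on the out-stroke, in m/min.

In regeneration the rod-end outflow joins the pump flow into the cap end, so the net volume the pump must supply per unit advance equals the rod cross-section area.
Rod cross-section A_rod = π/4 × (117 mm)² = 10750 mm^2
v = Q_pump / A_rod

v ≈ 27.1 m/min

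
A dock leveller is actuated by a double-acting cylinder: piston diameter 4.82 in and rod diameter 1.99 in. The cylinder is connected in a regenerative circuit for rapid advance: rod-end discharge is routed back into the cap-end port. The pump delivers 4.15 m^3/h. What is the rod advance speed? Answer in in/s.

In regeneration the rod-end outflow joins the pump flow into the cap end, so the net volume the pump must supply per unit advance equals the rod cross-section area.
Rod cross-section A_rod = π/4 × (1.99 in)² = 3.110 in^2
v = Q_pump / A_rod

v ≈ 22.6 in/s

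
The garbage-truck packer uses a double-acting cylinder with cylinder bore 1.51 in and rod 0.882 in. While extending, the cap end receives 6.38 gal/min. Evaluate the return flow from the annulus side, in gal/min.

Q_out ≈ 4.20 gal/min

Cap-side area A_cap = π/4 × (1.51 in)² = 1.791 in^2
Rod-side annular area A_ann = π/4 × (1.51² − 0.882²) = 1.180 in^2
Piston speed v = Q_in/A_cap; rod-end outflow Q_out = v × A_ann = Q_in × A_ann/A_cap.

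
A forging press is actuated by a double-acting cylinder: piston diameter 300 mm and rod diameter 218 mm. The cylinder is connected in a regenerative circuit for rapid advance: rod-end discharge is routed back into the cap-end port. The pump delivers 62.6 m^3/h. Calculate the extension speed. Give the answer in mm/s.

v ≈ 466 mm/s

In regeneration the rod-end outflow joins the pump flow into the cap end, so the net volume the pump must supply per unit advance equals the rod cross-section area.
Rod cross-section A_rod = π/4 × (218 mm)² = 37330 mm^2
v = Q_pump / A_rod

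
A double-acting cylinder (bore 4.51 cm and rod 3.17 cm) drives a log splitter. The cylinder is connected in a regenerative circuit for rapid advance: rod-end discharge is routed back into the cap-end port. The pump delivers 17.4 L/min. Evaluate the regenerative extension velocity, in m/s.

v ≈ 0.367 m/s

In regeneration the rod-end outflow joins the pump flow into the cap end, so the net volume the pump must supply per unit advance equals the rod cross-section area.
Rod cross-section A_rod = π/4 × (3.17 cm)² = 7.892 cm^2
v = Q_pump / A_rod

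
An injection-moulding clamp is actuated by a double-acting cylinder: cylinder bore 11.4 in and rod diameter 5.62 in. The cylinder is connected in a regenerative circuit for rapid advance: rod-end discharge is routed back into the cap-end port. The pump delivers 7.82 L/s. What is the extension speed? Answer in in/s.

v ≈ 19.2 in/s

In regeneration the rod-end outflow joins the pump flow into the cap end, so the net volume the pump must supply per unit advance equals the rod cross-section area.
Rod cross-section A_rod = π/4 × (5.62 in)² = 24.81 in^2
v = Q_pump / A_rod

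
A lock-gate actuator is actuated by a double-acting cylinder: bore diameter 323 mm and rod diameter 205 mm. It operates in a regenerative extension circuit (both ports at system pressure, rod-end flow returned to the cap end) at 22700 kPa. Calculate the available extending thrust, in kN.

F ≈ 749 kN

With equal pressure on both faces, forces on the annular region cancel; the net push is pressure × rod cross-section.
Rod cross-section A_rod = π/4 × (205 mm)² = 33010 mm^2
F = P × A_rod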